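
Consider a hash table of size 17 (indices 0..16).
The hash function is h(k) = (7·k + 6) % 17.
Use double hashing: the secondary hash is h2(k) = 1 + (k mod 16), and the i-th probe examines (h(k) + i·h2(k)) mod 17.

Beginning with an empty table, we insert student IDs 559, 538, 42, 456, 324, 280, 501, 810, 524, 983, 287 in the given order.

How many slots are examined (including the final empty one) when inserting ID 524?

4

Insert 559: h=9, slot 9 empty → index 9.
Insert 538: h=15, slot 15 empty → index 15.
Insert 42: h=11, slot 11 empty → index 11.
Insert 456: h=2, slot 2 empty → index 2.
Insert 324: h=13, slot 13 empty → index 13.
Insert 280: h=11, h2=9, slot 11 occupied → index 3.
Insert 501: h=11, h2=6, slot 11 occupied → index 0.
Insert 810: h=15, h2=11, slots 15,9,3 occupied → index 14.
Insert 524: h=2, h2=13, slots 2,15,11 occupied → index 7.
Insert 983: h=2, h2=8, slot 2 occupied → index 10.
Insert 287: h=9, h2=16, slot 9 occupied → index 8.
Table: [501, _, 456, 280, _, _, _, 524, 287, 559, 983, 42, _, 324, 810, 538, _]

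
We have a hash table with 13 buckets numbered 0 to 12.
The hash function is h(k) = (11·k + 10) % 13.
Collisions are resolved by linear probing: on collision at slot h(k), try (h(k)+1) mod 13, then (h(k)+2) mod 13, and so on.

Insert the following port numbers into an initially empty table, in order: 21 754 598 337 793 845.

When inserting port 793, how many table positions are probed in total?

21 hashes to 7; slot 7 is free -> place at 7.
754 hashes to 10; slot 10 is free -> place at 10.
598 hashes to 10; 10 taken -> place at 11.
337 hashes to 12; slot 12 is free -> place at 12.
793 hashes to 10; 10,11,12 taken -> place at 0.
845 hashes to 10; 10,11,12,0 taken -> place at 1.
Table: [793, 845, ., ., ., ., ., 21, ., ., 754, 598, 337]

4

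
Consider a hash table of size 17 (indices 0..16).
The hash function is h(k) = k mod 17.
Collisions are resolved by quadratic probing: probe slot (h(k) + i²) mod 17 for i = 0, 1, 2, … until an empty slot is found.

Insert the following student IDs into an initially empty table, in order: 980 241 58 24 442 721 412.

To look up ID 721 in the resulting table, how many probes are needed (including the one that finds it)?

4

980: h=11 → slot 11
241: h=3 → slot 3
58: h=7 → slot 7
24: h=7, probe 7,8 → slot 8
442: h=0 → slot 0
721: h=7, probe 7,8,11,16 → slot 16
412: h=4 → slot 4
Table: [442, _, _, 241, 412, _, _, 58, 24, _, _, 980, _, _, _, _, 721]
Lookup 721: h=7, probe 7,8,11,16 → found at 16.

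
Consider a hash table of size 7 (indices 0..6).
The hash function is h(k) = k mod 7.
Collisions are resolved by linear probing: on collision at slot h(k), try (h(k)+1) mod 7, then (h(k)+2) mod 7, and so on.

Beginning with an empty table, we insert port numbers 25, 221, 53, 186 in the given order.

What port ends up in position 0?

Insert 25: h=4, slot 4 empty -> index 4.
Insert 221: h=4, slot 4 occupied -> index 5.
Insert 53: h=4, slots 4,5 occupied -> index 6.
Insert 186: h=4, slots 4,5,6 occupied -> index 0.
Table: [186, ∅, ∅, ∅, 25, 221, 53]

186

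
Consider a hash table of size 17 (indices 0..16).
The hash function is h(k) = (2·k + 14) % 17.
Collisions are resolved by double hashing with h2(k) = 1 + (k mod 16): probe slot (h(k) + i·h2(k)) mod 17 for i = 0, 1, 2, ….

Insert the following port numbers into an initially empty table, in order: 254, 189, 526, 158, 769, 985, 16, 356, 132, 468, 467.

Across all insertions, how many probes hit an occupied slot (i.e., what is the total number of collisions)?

8

254 hashes to 12; slot 12 is free → place at 12.
189 hashes to 1; slot 1 is free → place at 1.
526 hashes to 12, h2=15; 12 taken → place at 10.
158 hashes to 7; slot 7 is free → place at 7.
769 hashes to 5; slot 5 is free → place at 5.
985 hashes to 12, h2=10; 12,5 taken → place at 15.
16 hashes to 12, h2=1; 12 taken → place at 13.
356 hashes to 12, h2=5; 12 taken → place at 0.
132 hashes to 6; slot 6 is free → place at 6.
468 hashes to 15, h2=5; 15 taken → place at 3.
467 hashes to 13, h2=4; 13,0 taken → place at 4.
Table: [356, 189, —, 468, 467, 769, 132, 158, —, —, 526, —, 254, 16, —, 985, —]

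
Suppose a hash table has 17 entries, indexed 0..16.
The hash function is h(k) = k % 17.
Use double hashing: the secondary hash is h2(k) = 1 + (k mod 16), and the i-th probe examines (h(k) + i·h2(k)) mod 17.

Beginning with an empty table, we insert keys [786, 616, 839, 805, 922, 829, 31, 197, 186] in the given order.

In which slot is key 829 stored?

10

786: h=4 => slot 4
616: h=4, h2=9, probe 4,13 => slot 13
839: h=6 => slot 6
805: h=6, h2=6, probe 6,12 => slot 12
922: h=4, h2=11, probe 4,15 => slot 15
829: h=13, h2=14, probe 13,10 => slot 10
31: h=14 => slot 14
197: h=10, h2=6, probe 10,16 => slot 16
186: h=16, h2=11, probe 16,10,4,15,9 => slot 9
Table: [., ., ., ., 786, ., 839, ., ., 186, 829, ., 805, 616, 31, 922, 197]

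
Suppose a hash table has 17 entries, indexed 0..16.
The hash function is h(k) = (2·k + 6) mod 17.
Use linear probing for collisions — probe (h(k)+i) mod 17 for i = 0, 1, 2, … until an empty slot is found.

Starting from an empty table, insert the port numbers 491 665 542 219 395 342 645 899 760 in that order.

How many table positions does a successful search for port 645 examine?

491: h=2 => slot 2
665: h=10 => slot 10
542: h=2, probe 2,3 => slot 3
219: h=2, probe 2,3,4 => slot 4
395: h=14 => slot 14
342: h=10, probe 10,11 => slot 11
645: h=4, probe 4,5 => slot 5
899: h=2, probe 2,3,4,5,6 => slot 6
760: h=13 => slot 13
Table: [_, _, 491, 542, 219, 645, 899, _, _, _, 665, 342, _, 760, 395, _, _]
Lookup 645: h=4, probe 4,5 → found at 5.

2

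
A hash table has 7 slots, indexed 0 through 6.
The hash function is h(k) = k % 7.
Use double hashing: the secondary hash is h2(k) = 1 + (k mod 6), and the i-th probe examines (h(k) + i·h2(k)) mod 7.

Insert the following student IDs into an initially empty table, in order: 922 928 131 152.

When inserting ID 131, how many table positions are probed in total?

3

922: h=5 → slot 5
928: h=4 → slot 4
131: h=5, h2=6, probe 5,4,3 → slot 3
152: h=5, h2=3, probe 5,1 → slot 1
Table: [—, 152, —, 131, 928, 922, —]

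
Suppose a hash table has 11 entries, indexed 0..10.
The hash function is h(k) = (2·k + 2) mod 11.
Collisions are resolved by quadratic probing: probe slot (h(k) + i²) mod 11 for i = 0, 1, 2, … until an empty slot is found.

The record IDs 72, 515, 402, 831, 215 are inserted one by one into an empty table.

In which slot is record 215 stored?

1

72: h=3 → slot 3
515: h=9 → slot 9
402: h=3, probe 3,4 → slot 4
831: h=3, probe 3,4,7 → slot 7
215: h=3, probe 3,4,7,1 → slot 1
Table: [., 215, ., 72, 402, ., ., 831, ., 515, .]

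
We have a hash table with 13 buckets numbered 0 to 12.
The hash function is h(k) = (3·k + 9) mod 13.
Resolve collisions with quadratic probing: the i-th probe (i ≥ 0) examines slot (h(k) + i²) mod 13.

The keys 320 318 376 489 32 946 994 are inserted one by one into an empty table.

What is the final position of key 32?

320 hashes to 7; slot 7 is free => place at 7.
318 hashes to 1; slot 1 is free => place at 1.
376 hashes to 6; slot 6 is free => place at 6.
489 hashes to 7; 7 taken => place at 8.
32 hashes to 1; 1 taken => place at 2.
946 hashes to 0; slot 0 is free => place at 0.
994 hashes to 1; 1,2 taken => place at 5.
Table: [946, 318, 32, ., ., 994, 376, 320, 489, ., ., ., .]

2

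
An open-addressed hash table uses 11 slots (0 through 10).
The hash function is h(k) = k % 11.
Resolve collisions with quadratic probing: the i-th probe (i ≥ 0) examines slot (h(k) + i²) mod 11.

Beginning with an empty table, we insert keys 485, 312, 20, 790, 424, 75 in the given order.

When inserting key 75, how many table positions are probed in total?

Insert 485: h=1, slot 1 empty → index 1.
Insert 312: h=4, slot 4 empty → index 4.
Insert 20: h=9, slot 9 empty → index 9.
Insert 790: h=9, slot 9 occupied → index 10.
Insert 424: h=6, slot 6 empty → index 6.
Insert 75: h=9, slots 9,10 occupied → index 2.
Table: [., 485, 75, ., 312, ., 424, ., ., 20, 790]

3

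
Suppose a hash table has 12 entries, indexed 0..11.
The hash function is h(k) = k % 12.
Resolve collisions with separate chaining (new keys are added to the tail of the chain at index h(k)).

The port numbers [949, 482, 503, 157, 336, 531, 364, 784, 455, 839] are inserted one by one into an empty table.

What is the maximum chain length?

949 -> bucket 1
482 -> bucket 2
503 -> bucket 11
157 -> bucket 1 (collision)
336 -> bucket 0
531 -> bucket 3
364 -> bucket 4
784 -> bucket 4 (collision)
455 -> bucket 11 (collision)
839 -> bucket 11 (collision)
Final buckets:
0: 336
1: 949 -> 157
2: 482
3: 531
4: 364 -> 784
5: ∅
6: ∅
7: ∅
8: ∅
9: ∅
10: ∅
11: 503 -> 455 -> 839

3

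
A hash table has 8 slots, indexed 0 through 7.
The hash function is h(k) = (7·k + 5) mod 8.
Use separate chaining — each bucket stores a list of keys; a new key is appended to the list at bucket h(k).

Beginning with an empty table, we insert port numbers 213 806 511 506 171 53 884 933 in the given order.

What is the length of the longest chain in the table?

3

Insert 213: h=0, bucket 0 empty → new chain.
Insert 806: h=7, bucket 7 empty → new chain.
Insert 511: h=6, bucket 6 empty → new chain.
Insert 506: h=3, bucket 3 empty → new chain.
Insert 171: h=2, bucket 2 empty → new chain.
Insert 53: h=0, bucket 0 nonempty → append to chain.
Insert 884: h=1, bucket 1 empty → new chain.
Insert 933: h=0, bucket 0 nonempty → append to chain.
Final buckets:
0: 213 -> 53 -> 933
1: 884
2: 171
3: 506
4: .
5: .
6: 511
7: 806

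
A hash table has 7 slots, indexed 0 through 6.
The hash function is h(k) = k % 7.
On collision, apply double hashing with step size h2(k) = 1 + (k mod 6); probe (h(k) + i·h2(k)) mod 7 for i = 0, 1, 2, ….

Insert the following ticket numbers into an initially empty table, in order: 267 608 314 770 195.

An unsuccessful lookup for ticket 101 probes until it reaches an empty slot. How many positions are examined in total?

267: h=1 => slot 1
608: h=6 => slot 6
314: h=6, h2=3, probe 6,2 => slot 2
770: h=0 => slot 0
195: h=6, h2=4, probe 6,3 => slot 3
Table: [770, 267, 314, 195, —, —, 608]
Lookup 101: h=3, h2=6, probe 3,2,1,0,6,5 → slot 5 empty, not found.

6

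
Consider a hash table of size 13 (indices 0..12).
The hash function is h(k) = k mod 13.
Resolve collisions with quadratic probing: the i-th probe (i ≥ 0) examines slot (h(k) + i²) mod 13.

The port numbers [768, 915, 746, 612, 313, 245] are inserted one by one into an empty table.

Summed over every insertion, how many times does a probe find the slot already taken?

768: h=1 -> slot 1
915: h=5 -> slot 5
746: h=5, probe 5,6 -> slot 6
612: h=1, probe 1,2 -> slot 2
313: h=1, probe 1,2,5,10 -> slot 10
245: h=11 -> slot 11
Table: [∅, 768, 612, ∅, ∅, 915, 746, ∅, ∅, ∅, 313, 245, ∅]

5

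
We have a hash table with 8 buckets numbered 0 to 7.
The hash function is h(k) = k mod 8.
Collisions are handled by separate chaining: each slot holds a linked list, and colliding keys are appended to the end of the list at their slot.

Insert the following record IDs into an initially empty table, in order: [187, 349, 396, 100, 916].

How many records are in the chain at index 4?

Insert 187: h=3, bucket 3 empty → new chain.
Insert 349: h=5, bucket 5 empty → new chain.
Insert 396: h=4, bucket 4 empty → new chain.
Insert 100: h=4, bucket 4 nonempty → append to chain.
Insert 916: h=4, bucket 4 nonempty → append to chain.
Final buckets:
0: _
1: _
2: _
3: 187
4: 396 -> 100 -> 916
5: 349
6: _
7: _

3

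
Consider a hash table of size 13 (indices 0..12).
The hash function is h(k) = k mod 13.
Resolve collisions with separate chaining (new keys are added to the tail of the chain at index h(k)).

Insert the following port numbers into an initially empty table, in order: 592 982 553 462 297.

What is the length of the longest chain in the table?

4

Insert 592: h=7, bucket 7 empty → new chain.
Insert 982: h=7, bucket 7 nonempty → append to chain.
Insert 553: h=7, bucket 7 nonempty → append to chain.
Insert 462: h=7, bucket 7 nonempty → append to chain.
Insert 297: h=11, bucket 11 empty → new chain.
Final buckets:
0: ∅
1: ∅
2: ∅
3: ∅
4: ∅
5: ∅
6: ∅
7: 592 -> 982 -> 553 -> 462
8: ∅
9: ∅
10: ∅
11: 297
12: ∅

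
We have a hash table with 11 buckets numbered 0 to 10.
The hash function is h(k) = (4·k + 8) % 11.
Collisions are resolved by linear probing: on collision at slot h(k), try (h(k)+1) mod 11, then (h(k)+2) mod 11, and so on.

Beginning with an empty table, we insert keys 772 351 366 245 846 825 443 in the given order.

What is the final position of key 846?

772 hashes to 5; slot 5 is free → place at 5.
351 hashes to 4; slot 4 is free → place at 4.
366 hashes to 9; slot 9 is free → place at 9.
245 hashes to 9; 9 taken → place at 10.
846 hashes to 4; 4,5 taken → place at 6.
825 hashes to 8; slot 8 is free → place at 8.
443 hashes to 9; 9,10 taken → place at 0.
Table: [443, ∅, ∅, ∅, 351, 772, 846, ∅, 825, 366, 245]

6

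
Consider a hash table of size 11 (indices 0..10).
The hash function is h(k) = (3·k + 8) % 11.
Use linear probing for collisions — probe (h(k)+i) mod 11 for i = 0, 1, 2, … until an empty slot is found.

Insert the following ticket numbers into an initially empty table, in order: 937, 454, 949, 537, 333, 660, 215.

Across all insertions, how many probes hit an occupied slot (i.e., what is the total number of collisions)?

Insert 937: h=3, slot 3 empty -> index 3.
Insert 454: h=6, slot 6 empty -> index 6.
Insert 949: h=6, slot 6 occupied -> index 7.
Insert 537: h=2, slot 2 empty -> index 2.
Insert 333: h=6, slots 6,7 occupied -> index 8.
Insert 660: h=8, slot 8 occupied -> index 9.
Insert 215: h=4, slot 4 empty -> index 4.
Table: [_, _, 537, 937, 215, _, 454, 949, 333, 660, _]

4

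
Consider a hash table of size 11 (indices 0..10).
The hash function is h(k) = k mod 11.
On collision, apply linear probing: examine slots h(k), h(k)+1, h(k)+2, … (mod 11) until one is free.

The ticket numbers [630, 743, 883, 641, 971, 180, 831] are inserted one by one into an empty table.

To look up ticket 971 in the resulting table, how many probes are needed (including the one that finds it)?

630 hashes to 3; slot 3 is free → place at 3.
743 hashes to 6; slot 6 is free → place at 6.
883 hashes to 3; 3 taken → place at 4.
641 hashes to 3; 3,4 taken → place at 5.
971 hashes to 3; 3,4,5,6 taken → place at 7.
180 hashes to 4; 4,5,6,7 taken → place at 8.
831 hashes to 6; 6,7,8 taken → place at 9.
Table: [—, —, —, 630, 883, 641, 743, 971, 180, 831, —]
Lookup 971: h=3, probe 3,4,5,6,7 → found at 7.

5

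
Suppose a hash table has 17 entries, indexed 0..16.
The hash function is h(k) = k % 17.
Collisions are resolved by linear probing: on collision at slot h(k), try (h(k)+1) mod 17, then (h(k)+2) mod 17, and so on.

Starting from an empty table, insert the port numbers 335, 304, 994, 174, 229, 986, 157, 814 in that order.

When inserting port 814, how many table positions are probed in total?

2

335: h=12 -> slot 12
304: h=15 -> slot 15
994: h=8 -> slot 8
174: h=4 -> slot 4
229: h=8, probe 8,9 -> slot 9
986: h=0 -> slot 0
157: h=4, probe 4,5 -> slot 5
814: h=15, probe 15,16 -> slot 16
Table: [986, ∅, ∅, ∅, 174, 157, ∅, ∅, 994, 229, ∅, ∅, 335, ∅, ∅, 304, 814]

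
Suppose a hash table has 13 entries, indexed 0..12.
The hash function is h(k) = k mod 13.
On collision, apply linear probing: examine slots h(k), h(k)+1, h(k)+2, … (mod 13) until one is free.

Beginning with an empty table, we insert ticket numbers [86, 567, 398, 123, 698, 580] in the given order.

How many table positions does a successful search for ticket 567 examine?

86 hashes to 8; slot 8 is free => place at 8.
567 hashes to 8; 8 taken => place at 9.
398 hashes to 8; 8,9 taken => place at 10.
123 hashes to 6; slot 6 is free => place at 6.
698 hashes to 9; 9,10 taken => place at 11.
580 hashes to 8; 8,9,10,11 taken => place at 12.
Table: [_, _, _, _, _, _, 123, _, 86, 567, 398, 698, 580]
Lookup 567: h=8, probe 8,9 → found at 9.

2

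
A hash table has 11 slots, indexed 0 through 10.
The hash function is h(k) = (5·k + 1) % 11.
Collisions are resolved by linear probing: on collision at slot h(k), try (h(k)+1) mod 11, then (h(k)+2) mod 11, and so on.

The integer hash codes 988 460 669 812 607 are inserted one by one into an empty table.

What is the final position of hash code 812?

5

988 hashes to 2; slot 2 is free -> place at 2.
460 hashes to 2; 2 taken -> place at 3.
669 hashes to 2; 2,3 taken -> place at 4.
812 hashes to 2; 2,3,4 taken -> place at 5.
607 hashes to 0; slot 0 is free -> place at 0.
Table: [607, —, 988, 460, 669, 812, —, —, —, —, —]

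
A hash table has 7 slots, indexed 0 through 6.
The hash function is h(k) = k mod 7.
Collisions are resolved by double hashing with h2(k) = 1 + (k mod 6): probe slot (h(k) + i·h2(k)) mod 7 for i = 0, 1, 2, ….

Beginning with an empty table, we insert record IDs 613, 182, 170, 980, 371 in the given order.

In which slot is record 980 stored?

613 hashes to 4; slot 4 is free => place at 4.
182 hashes to 0; slot 0 is free => place at 0.
170 hashes to 2; slot 2 is free => place at 2.
980 hashes to 0, h2=3; 0 taken => place at 3.
371 hashes to 0, h2=6; 0 taken => place at 6.
Table: [182, -, 170, 980, 613, -, 371]

3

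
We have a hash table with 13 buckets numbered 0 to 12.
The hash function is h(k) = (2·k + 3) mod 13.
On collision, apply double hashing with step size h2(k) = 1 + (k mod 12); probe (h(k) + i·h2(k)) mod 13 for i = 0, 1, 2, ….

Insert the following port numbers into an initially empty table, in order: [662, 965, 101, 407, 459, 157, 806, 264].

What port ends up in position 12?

662 hashes to 1; slot 1 is free -> place at 1.
965 hashes to 9; slot 9 is free -> place at 9.
101 hashes to 10; slot 10 is free -> place at 10.
407 hashes to 11; slot 11 is free -> place at 11.
459 hashes to 11, h2=4; 11 taken -> place at 2.
157 hashes to 5; slot 5 is free -> place at 5.
806 hashes to 3; slot 3 is free -> place at 3.
264 hashes to 11, h2=1; 11 taken -> place at 12.
Table: [-, 662, 459, 806, -, 157, -, -, -, 965, 101, 407, 264]

264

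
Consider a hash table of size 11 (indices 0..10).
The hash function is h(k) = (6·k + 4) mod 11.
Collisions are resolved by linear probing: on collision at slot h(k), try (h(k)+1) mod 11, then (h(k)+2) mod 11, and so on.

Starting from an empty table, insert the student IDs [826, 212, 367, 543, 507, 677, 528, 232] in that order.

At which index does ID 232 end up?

2

826: h=10 -> slot 10
212: h=0 -> slot 0
367: h=6 -> slot 6
543: h=6, probe 6,7 -> slot 7
507: h=10, probe 10,0,1 -> slot 1
677: h=7, probe 7,8 -> slot 8
528: h=4 -> slot 4
232: h=10, probe 10,0,1,2 -> slot 2
Table: [212, 507, 232, ., 528, ., 367, 543, 677, ., 826]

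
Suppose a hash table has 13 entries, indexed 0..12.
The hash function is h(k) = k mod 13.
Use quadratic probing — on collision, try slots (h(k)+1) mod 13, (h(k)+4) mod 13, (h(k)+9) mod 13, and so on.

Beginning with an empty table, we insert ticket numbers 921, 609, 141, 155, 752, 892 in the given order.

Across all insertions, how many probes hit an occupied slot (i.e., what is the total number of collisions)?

7

Insert 921: h=11, slot 11 empty -> index 11.
Insert 609: h=11, slot 11 occupied -> index 12.
Insert 141: h=11, slots 11,12 occupied -> index 2.
Insert 155: h=12, slot 12 occupied -> index 0.
Insert 752: h=11, slots 11,12,2 occupied -> index 7.
Insert 892: h=8, slot 8 empty -> index 8.
Table: [155, ., 141, ., ., ., ., 752, 892, ., ., 921, 609]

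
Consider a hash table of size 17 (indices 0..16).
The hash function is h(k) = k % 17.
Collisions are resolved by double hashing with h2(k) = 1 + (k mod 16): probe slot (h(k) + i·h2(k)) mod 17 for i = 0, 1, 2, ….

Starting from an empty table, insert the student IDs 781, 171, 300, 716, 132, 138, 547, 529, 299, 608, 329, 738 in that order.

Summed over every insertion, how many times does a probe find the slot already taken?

Insert 781: h=16, slot 16 empty => index 16.
Insert 171: h=1, slot 1 empty => index 1.
Insert 300: h=11, slot 11 empty => index 11.
Insert 716: h=2, slot 2 empty => index 2.
Insert 132: h=13, slot 13 empty => index 13.
Insert 138: h=2, h2=11, slots 2,13 occupied => index 7.
Insert 547: h=3, slot 3 empty => index 3.
Insert 529: h=2, h2=2, slot 2 occupied => index 4.
Insert 299: h=10, slot 10 empty => index 10.
Insert 608: h=13, h2=1, slot 13 occupied => index 14.
Insert 329: h=6, slot 6 empty => index 6.
Insert 738: h=7, h2=3, slots 7,10,13,16,2 occupied => index 5.
Table: [_, 171, 716, 547, 529, 738, 329, 138, _, _, 299, 300, _, 132, 608, _, 781]

9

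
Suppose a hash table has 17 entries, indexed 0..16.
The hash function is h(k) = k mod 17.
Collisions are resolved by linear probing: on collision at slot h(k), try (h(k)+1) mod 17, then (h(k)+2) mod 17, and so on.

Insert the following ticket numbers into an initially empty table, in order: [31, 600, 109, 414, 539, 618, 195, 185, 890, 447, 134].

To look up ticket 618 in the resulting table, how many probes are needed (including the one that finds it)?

3

Insert 31: h=14, slot 14 empty → index 14.
Insert 600: h=5, slot 5 empty → index 5.
Insert 109: h=7, slot 7 empty → index 7.
Insert 414: h=6, slot 6 empty → index 6.
Insert 539: h=12, slot 12 empty → index 12.
Insert 618: h=6, slots 6,7 occupied → index 8.
Insert 195: h=8, slot 8 occupied → index 9.
Insert 185: h=15, slot 15 empty → index 15.
Insert 890: h=6, slots 6,7,8,9 occupied → index 10.
Insert 447: h=5, slots 5,6,7,8,9,10 occupied → index 11.
Insert 134: h=15, slot 15 occupied → index 16.
Table: [., ., ., ., ., 600, 414, 109, 618, 195, 890, 447, 539, ., 31, 185, 134]
Lookup 618: h=6, probe 6,7,8 → found at 8.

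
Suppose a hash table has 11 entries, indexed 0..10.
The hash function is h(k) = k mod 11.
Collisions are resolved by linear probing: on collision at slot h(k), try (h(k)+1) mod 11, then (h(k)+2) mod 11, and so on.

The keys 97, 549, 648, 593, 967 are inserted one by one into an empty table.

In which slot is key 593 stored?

1

Insert 97: h=9, slot 9 empty → index 9.
Insert 549: h=10, slot 10 empty → index 10.
Insert 648: h=10, slot 10 occupied → index 0.
Insert 593: h=10, slots 10,0 occupied → index 1.
Insert 967: h=10, slots 10,0,1 occupied → index 2.
Table: [648, 593, 967, -, -, -, -, -, -, 97, 549]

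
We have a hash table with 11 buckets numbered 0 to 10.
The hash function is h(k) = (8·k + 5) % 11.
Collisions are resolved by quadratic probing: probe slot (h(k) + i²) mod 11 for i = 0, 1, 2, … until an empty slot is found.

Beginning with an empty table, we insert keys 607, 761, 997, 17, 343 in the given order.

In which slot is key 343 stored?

3

607: h=10 → slot 10
761: h=10, probe 10,0 → slot 0
997: h=6 → slot 6
17: h=9 → slot 9
343: h=10, probe 10,0,3 → slot 3
Table: [761, ∅, ∅, 343, ∅, ∅, 997, ∅, ∅, 17, 607]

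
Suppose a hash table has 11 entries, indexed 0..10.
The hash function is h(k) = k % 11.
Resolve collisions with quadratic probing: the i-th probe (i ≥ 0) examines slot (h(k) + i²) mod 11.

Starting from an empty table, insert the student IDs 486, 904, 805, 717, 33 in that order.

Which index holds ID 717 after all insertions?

Insert 486: h=2, slot 2 empty -> index 2.
Insert 904: h=2, slot 2 occupied -> index 3.
Insert 805: h=2, slots 2,3 occupied -> index 6.
Insert 717: h=2, slots 2,3,6 occupied -> index 0.
Insert 33: h=0, slot 0 occupied -> index 1.
Table: [717, 33, 486, 904, ., ., 805, ., ., ., .]

0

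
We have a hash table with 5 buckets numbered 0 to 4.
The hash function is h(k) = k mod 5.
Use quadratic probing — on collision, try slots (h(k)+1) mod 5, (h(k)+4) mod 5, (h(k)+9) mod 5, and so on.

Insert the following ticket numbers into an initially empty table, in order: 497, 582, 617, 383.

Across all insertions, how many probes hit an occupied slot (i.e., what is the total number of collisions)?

4

497 hashes to 2; slot 2 is free → place at 2.
582 hashes to 2; 2 taken → place at 3.
617 hashes to 2; 2,3 taken → place at 1.
383 hashes to 3; 3 taken → place at 4.
Table: [∅, 617, 497, 582, 383]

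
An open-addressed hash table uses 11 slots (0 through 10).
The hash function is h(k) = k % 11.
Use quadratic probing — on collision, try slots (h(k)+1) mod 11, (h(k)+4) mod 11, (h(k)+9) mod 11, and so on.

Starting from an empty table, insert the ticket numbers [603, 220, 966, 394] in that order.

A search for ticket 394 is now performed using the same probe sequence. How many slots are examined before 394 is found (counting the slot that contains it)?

603 hashes to 9; slot 9 is free => place at 9.
220 hashes to 0; slot 0 is free => place at 0.
966 hashes to 9; 9 taken => place at 10.
394 hashes to 9; 9,10 taken => place at 2.
Table: [220, —, 394, —, —, —, —, —, —, 603, 966]
Lookup 394: h=9, probe 9,10,2 → found at 2.

3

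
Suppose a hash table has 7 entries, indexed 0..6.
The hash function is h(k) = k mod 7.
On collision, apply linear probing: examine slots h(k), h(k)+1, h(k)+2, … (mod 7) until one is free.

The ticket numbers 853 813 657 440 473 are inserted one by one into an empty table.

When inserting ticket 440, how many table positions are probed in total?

4

853 hashes to 6; slot 6 is free → place at 6.
813 hashes to 1; slot 1 is free → place at 1.
657 hashes to 6; 6 taken → place at 0.
440 hashes to 6; 6,0,1 taken → place at 2.
473 hashes to 4; slot 4 is free → place at 4.
Table: [657, 813, 440, _, 473, _, 853]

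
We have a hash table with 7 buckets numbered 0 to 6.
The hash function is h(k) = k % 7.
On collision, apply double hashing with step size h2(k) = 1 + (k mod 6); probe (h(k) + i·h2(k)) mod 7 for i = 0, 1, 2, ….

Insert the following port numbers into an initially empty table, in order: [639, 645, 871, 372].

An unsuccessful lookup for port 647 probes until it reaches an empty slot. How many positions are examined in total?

639 hashes to 2; slot 2 is free => place at 2.
645 hashes to 1; slot 1 is free => place at 1.
871 hashes to 3; slot 3 is free => place at 3.
372 hashes to 1, h2=1; 1,2,3 taken => place at 4.
Table: [-, 645, 639, 871, 372, -, -]
Lookup 647: h=3, h2=6, probe 3,2,1,0 → slot 0 empty, not found.

4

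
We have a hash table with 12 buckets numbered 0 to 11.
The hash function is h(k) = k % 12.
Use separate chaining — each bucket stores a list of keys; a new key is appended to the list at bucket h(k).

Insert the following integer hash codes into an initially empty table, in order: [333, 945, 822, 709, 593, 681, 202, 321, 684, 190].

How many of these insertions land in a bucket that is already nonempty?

4

Insert 333: h=9, bucket 9 empty -> new chain.
Insert 945: h=9, bucket 9 nonempty -> append to chain.
Insert 822: h=6, bucket 6 empty -> new chain.
Insert 709: h=1, bucket 1 empty -> new chain.
Insert 593: h=5, bucket 5 empty -> new chain.
Insert 681: h=9, bucket 9 nonempty -> append to chain.
Insert 202: h=10, bucket 10 empty -> new chain.
Insert 321: h=9, bucket 9 nonempty -> append to chain.
Insert 684: h=0, bucket 0 empty -> new chain.
Insert 190: h=10, bucket 10 nonempty -> append to chain.
Final buckets:
0: 684
1: 709
2: .
3: .
4: .
5: 593
6: 822
7: .
8: .
9: 333 -> 945 -> 681 -> 321
10: 202 -> 190
11: .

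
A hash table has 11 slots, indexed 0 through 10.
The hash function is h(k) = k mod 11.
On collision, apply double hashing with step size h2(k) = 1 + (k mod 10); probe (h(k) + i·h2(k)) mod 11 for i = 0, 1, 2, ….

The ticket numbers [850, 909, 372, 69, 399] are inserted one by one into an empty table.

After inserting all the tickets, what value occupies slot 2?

69

850: h=3 => slot 3
909: h=7 => slot 7
372: h=9 => slot 9
69: h=3, h2=10, probe 3,2 => slot 2
399: h=3, h2=10, probe 3,2,1 => slot 1
Table: [-, 399, 69, 850, -, -, -, 909, -, 372, -]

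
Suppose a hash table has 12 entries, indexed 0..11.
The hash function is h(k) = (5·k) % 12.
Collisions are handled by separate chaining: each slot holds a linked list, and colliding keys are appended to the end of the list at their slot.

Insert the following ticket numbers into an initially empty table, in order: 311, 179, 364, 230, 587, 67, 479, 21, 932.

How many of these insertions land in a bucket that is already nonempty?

3

311 → bucket 7
179 → bucket 7 (collision)
364 → bucket 8
230 → bucket 10
587 → bucket 7 (collision)
67 → bucket 11
479 → bucket 7 (collision)
21 → bucket 9
932 → bucket 4
Final buckets:
0: —
1: —
2: —
3: —
4: 932
5: —
6: —
7: 311 -> 179 -> 587 -> 479
8: 364
9: 21
10: 230
11: 67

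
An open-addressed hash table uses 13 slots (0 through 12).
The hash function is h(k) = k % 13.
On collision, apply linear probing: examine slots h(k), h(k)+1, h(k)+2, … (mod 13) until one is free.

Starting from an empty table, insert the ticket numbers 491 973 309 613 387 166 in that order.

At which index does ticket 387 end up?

0

Insert 491: h=10, slot 10 empty → index 10.
Insert 973: h=11, slot 11 empty → index 11.
Insert 309: h=10, slots 10,11 occupied → index 12.
Insert 613: h=2, slot 2 empty → index 2.
Insert 387: h=10, slots 10,11,12 occupied → index 0.
Insert 166: h=10, slots 10,11,12,0 occupied → index 1.
Table: [387, 166, 613, —, —, —, —, —, —, —, 491, 973, 309]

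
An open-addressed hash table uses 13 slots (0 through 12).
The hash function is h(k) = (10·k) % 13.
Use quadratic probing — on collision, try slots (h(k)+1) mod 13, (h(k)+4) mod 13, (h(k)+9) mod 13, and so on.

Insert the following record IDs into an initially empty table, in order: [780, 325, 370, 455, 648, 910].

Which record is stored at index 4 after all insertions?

780: h=0 → slot 0
325: h=0, probe 0,1 → slot 1
370: h=8 → slot 8
455: h=0, probe 0,1,4 → slot 4
648: h=6 → slot 6
910: h=0, probe 0,1,4,9 → slot 9
Table: [780, 325, ., ., 455, ., 648, ., 370, 910, ., ., .]

455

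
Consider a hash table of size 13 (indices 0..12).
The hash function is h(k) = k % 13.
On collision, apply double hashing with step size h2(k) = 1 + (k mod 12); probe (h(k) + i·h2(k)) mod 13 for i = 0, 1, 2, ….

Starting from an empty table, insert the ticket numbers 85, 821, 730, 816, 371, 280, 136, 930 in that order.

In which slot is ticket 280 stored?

12

85 hashes to 7; slot 7 is free → place at 7.
821 hashes to 2; slot 2 is free → place at 2.
730 hashes to 2, h2=11; 2 taken → place at 0.
816 hashes to 10; slot 10 is free → place at 10.
371 hashes to 7, h2=12; 7 taken → place at 6.
280 hashes to 7, h2=5; 7 taken → place at 12.
136 hashes to 6, h2=5; 6 taken → place at 11.
930 hashes to 7, h2=7; 7 taken → place at 1.
Table: [730, 930, 821, —, —, —, 371, 85, —, —, 816, 136, 280]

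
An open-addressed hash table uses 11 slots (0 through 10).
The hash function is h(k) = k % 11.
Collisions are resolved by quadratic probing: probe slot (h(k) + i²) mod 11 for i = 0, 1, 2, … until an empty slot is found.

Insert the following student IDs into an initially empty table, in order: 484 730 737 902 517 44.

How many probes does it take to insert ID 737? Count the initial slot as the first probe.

2

484: h=0 → slot 0
730: h=4 → slot 4
737: h=0, probe 0,1 → slot 1
902: h=0, probe 0,1,4,9 → slot 9
517: h=0, probe 0,1,4,9,5 → slot 5
44: h=0, probe 0,1,4,9,5,3 → slot 3
Table: [484, 737, -, 44, 730, 517, -, -, -, 902, -]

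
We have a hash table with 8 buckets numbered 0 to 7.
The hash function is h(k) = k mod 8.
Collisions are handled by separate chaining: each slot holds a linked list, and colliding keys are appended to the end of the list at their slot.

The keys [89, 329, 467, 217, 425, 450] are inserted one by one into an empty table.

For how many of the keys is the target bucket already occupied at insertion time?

Insert 89: h=1, bucket 1 empty -> new chain.
Insert 329: h=1, bucket 1 nonempty -> append to chain.
Insert 467: h=3, bucket 3 empty -> new chain.
Insert 217: h=1, bucket 1 nonempty -> append to chain.
Insert 425: h=1, bucket 1 nonempty -> append to chain.
Insert 450: h=2, bucket 2 empty -> new chain.
Final buckets:
0: .
1: 89 -> 329 -> 217 -> 425
2: 450
3: 467
4: .
5: .
6: .
7: .

3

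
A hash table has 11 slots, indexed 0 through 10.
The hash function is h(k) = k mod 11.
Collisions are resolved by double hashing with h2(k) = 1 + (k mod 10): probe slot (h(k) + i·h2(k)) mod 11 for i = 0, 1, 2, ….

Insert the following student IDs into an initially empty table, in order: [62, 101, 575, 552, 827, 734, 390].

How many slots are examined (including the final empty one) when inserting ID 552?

2

Insert 62: h=7, slot 7 empty -> index 7.
Insert 101: h=2, slot 2 empty -> index 2.
Insert 575: h=3, slot 3 empty -> index 3.
Insert 552: h=2, h2=3, slot 2 occupied -> index 5.
Insert 827: h=2, h2=8, slot 2 occupied -> index 10.
Insert 734: h=8, slot 8 empty -> index 8.
Insert 390: h=5, h2=1, slot 5 occupied -> index 6.
Table: [_, _, 101, 575, _, 552, 390, 62, 734, _, 827]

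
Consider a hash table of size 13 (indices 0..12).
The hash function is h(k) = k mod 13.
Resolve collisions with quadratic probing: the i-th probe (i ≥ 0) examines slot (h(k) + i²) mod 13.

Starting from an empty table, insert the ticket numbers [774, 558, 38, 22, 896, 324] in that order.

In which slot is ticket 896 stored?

774 hashes to 7; slot 7 is free -> place at 7.
558 hashes to 12; slot 12 is free -> place at 12.
38 hashes to 12; 12 taken -> place at 0.
22 hashes to 9; slot 9 is free -> place at 9.
896 hashes to 12; 12,0 taken -> place at 3.
324 hashes to 12; 12,0,3 taken -> place at 8.
Table: [38, ., ., 896, ., ., ., 774, 324, 22, ., ., 558]

3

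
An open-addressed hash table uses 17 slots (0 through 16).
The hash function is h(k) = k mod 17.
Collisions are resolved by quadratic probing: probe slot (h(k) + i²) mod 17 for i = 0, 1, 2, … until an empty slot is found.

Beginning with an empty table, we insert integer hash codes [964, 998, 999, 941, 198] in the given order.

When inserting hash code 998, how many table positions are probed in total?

964: h=12 -> slot 12
998: h=12, probe 12,13 -> slot 13
999: h=13, probe 13,14 -> slot 14
941: h=6 -> slot 6
198: h=11 -> slot 11
Table: [—, —, —, —, —, —, 941, —, —, —, —, 198, 964, 998, 999, —, —]

2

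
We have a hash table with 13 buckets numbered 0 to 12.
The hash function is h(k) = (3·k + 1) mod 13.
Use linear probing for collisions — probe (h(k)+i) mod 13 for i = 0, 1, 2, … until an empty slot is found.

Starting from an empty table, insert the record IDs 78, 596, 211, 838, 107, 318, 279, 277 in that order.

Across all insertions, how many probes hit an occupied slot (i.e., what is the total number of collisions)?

5

78: h=1 → slot 1
596: h=8 → slot 8
211: h=10 → slot 10
838: h=6 → slot 6
107: h=10, probe 10,11 → slot 11
318: h=6, probe 6,7 → slot 7
279: h=6, probe 6,7,8,9 → slot 9
277: h=0 → slot 0
Table: [277, 78, ., ., ., ., 838, 318, 596, 279, 211, 107, .]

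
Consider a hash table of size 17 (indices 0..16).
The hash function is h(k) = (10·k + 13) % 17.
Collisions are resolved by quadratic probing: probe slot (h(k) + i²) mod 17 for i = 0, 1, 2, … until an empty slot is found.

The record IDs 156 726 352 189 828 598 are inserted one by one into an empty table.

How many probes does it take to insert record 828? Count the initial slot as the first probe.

3

156 hashes to 9; slot 9 is free → place at 9.
726 hashes to 14; slot 14 is free → place at 14.
352 hashes to 14; 14 taken → place at 15.
189 hashes to 16; slot 16 is free → place at 16.
828 hashes to 14; 14,15 taken → place at 1.
598 hashes to 9; 9 taken → place at 10.
Table: [., 828, ., ., ., ., ., ., ., 156, 598, ., ., ., 726, 352, 189]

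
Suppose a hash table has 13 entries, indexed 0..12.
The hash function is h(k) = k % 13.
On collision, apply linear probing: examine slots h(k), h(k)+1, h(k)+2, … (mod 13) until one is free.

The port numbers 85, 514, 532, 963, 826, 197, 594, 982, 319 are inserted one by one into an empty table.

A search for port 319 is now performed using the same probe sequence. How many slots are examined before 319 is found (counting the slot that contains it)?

7

Insert 85: h=7, slot 7 empty -> index 7.
Insert 514: h=7, slot 7 occupied -> index 8.
Insert 532: h=12, slot 12 empty -> index 12.
Insert 963: h=1, slot 1 empty -> index 1.
Insert 826: h=7, slots 7,8 occupied -> index 9.
Insert 197: h=2, slot 2 empty -> index 2.
Insert 594: h=9, slot 9 occupied -> index 10.
Insert 982: h=7, slots 7,8,9,10 occupied -> index 11.
Insert 319: h=7, slots 7,8,9,10,11,12 occupied -> index 0.
Table: [319, 963, 197, ., ., ., ., 85, 514, 826, 594, 982, 532]
Lookup 319: h=7, probe 7,8,9,10,11,12,0 → found at 0.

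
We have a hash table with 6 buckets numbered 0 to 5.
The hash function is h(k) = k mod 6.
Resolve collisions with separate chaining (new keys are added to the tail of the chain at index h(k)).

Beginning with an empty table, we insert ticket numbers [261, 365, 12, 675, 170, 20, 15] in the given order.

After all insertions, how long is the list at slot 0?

1

Insert 261: h=3, bucket 3 empty → new chain.
Insert 365: h=5, bucket 5 empty → new chain.
Insert 12: h=0, bucket 0 empty → new chain.
Insert 675: h=3, bucket 3 nonempty → append to chain.
Insert 170: h=2, bucket 2 empty → new chain.
Insert 20: h=2, bucket 2 nonempty → append to chain.
Insert 15: h=3, bucket 3 nonempty → append to chain.
Final buckets:
0: 12
1: .
2: 170 -> 20
3: 261 -> 675 -> 15
4: .
5: 365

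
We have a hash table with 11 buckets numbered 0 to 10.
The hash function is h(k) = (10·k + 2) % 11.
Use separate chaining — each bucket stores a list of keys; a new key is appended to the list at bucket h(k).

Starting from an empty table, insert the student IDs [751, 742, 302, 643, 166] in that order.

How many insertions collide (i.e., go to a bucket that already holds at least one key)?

2

Insert 751: h=10, bucket 10 empty → new chain.
Insert 742: h=8, bucket 8 empty → new chain.
Insert 302: h=8, bucket 8 nonempty → append to chain.
Insert 643: h=8, bucket 8 nonempty → append to chain.
Insert 166: h=1, bucket 1 empty → new chain.
Final buckets:
0: _
1: 166
2: _
3: _
4: _
5: _
6: _
7: _
8: 742 -> 302 -> 643
9: _
10: 751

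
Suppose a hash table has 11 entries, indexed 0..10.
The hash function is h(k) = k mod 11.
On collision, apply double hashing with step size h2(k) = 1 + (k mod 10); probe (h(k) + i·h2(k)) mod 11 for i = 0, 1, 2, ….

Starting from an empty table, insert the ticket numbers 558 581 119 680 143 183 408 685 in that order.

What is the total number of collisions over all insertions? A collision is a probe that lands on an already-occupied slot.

5

Insert 558: h=8, slot 8 empty => index 8.
Insert 581: h=9, slot 9 empty => index 9.
Insert 119: h=9, h2=10, slots 9,8 occupied => index 7.
Insert 680: h=9, h2=1, slot 9 occupied => index 10.
Insert 143: h=0, slot 0 empty => index 0.
Insert 183: h=7, h2=4, slots 7,0 occupied => index 4.
Insert 408: h=1, slot 1 empty => index 1.
Insert 685: h=3, slot 3 empty => index 3.
Table: [143, 408, _, 685, 183, _, _, 119, 558, 581, 680]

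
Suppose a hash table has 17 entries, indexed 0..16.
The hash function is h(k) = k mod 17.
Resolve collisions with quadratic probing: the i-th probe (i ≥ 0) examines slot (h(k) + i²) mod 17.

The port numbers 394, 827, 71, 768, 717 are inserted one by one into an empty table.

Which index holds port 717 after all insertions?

394 hashes to 3; slot 3 is free => place at 3.
827 hashes to 11; slot 11 is free => place at 11.
71 hashes to 3; 3 taken => place at 4.
768 hashes to 3; 3,4 taken => place at 7.
717 hashes to 3; 3,4,7 taken => place at 12.
Table: [∅, ∅, ∅, 394, 71, ∅, ∅, 768, ∅, ∅, ∅, 827, 717, ∅, ∅, ∅, ∅]

12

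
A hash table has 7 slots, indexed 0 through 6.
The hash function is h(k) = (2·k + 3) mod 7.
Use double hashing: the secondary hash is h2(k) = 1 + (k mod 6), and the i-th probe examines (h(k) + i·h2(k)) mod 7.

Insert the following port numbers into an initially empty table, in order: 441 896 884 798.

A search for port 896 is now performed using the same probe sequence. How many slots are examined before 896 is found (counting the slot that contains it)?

2

441 hashes to 3; slot 3 is free => place at 3.
896 hashes to 3, h2=3; 3 taken => place at 6.
884 hashes to 0; slot 0 is free => place at 0.
798 hashes to 3, h2=1; 3 taken => place at 4.
Table: [884, ∅, ∅, 441, 798, ∅, 896]
Lookup 896: h=3, h2=3, probe 3,6 → found at 6.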